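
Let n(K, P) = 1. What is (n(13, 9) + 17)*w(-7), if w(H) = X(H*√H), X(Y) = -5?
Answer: -90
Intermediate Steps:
w(H) = -5
(n(13, 9) + 17)*w(-7) = (1 + 17)*(-5) = 18*(-5) = -90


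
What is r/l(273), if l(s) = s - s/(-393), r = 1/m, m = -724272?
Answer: -131/25968048288 ≈ -5.0447e-9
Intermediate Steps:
r = -1/724272 (r = 1/(-724272) = -1/724272 ≈ -1.3807e-6)
l(s) = 394*s/393 (l(s) = s - s*(-1)/393 = s - (-1)*s/393 = s + s/393 = 394*s/393)
r/l(273) = -1/(724272*((394/393)*273)) = -1/(724272*35854/131) = -1/724272*131/35854 = -131/25968048288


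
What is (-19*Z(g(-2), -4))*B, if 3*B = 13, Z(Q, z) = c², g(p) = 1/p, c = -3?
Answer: -741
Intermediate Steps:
g(p) = 1/p
Z(Q, z) = 9 (Z(Q, z) = (-3)² = 9)
B = 13/3 (B = (⅓)*13 = 13/3 ≈ 4.3333)
(-19*Z(g(-2), -4))*B = -19*9*(13/3) = -171*13/3 = -741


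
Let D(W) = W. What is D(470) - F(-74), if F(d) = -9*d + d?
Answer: -122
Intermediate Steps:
F(d) = -8*d
D(470) - F(-74) = 470 - (-8)*(-74) = 470 - 1*592 = 470 - 592 = -122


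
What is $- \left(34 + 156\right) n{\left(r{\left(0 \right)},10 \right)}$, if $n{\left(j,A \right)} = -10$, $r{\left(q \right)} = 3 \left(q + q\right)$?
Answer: $1900$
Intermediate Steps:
$r{\left(q \right)} = 6 q$ ($r{\left(q \right)} = 3 \cdot 2 q = 6 q$)
$- \left(34 + 156\right) n{\left(r{\left(0 \right)},10 \right)} = - \left(34 + 156\right) \left(-10\right) = - 190 \left(-10\right) = \left(-1\right) \left(-1900\right) = 1900$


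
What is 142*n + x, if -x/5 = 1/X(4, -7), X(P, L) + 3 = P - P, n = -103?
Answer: -43873/3 ≈ -14624.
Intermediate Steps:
X(P, L) = -3 (X(P, L) = -3 + (P - P) = -3 + 0 = -3)
x = 5/3 (x = -5/(-3) = -5*(-1/3) = 5/3 ≈ 1.6667)
142*n + x = 142*(-103) + 5/3 = -14626 + 5/3 = -43873/3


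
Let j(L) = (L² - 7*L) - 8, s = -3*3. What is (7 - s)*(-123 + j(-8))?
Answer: -176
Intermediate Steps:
s = -9
j(L) = -8 + L² - 7*L
(7 - s)*(-123 + j(-8)) = (7 - 1*(-9))*(-123 + (-8 + (-8)² - 7*(-8))) = (7 + 9)*(-123 + (-8 + 64 + 56)) = 16*(-123 + 112) = 16*(-11) = -176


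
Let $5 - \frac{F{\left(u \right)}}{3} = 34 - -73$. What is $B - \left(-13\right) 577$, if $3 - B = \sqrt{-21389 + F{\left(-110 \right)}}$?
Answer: $7504 - i \sqrt{21695} \approx 7504.0 - 147.29 i$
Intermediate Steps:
$F{\left(u \right)} = -306$ ($F{\left(u \right)} = 15 - 3 \left(34 - -73\right) = 15 - 3 \left(34 + 73\right) = 15 - 321 = -306$)
$B = 3 - i \sqrt{21695}$ ($B = 3 - \sqrt{-21389 - 306} = 3 - \sqrt{-21695} = 3 - i \sqrt{21695} \approx 3.0 - 147.29 i$)
$B - \left(-13\right) 577 = \left(3 - i \sqrt{21695}\right) - \left(-13\right) 577 = \left(3 - i \sqrt{21695}\right) - -7501 = \left(3 - i \sqrt{21695}\right) + 7501 = 7504 - i \sqrt{21695}$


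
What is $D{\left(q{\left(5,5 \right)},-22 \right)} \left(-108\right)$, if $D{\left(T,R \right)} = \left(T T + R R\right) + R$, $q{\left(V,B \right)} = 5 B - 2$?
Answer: $-107028$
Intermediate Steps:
$q{\left(V,B \right)} = -2 + 5 B$
$D{\left(T,R \right)} = R + R^{2} + T^{2}$ ($D{\left(T,R \right)} = \left(T^{2} + R^{2}\right) + R = \left(R^{2} + T^{2}\right) + R = R + R^{2} + T^{2}$)
$D{\left(q{\left(5,5 \right)},-22 \right)} \left(-108\right) = \left(-22 + \left(-22\right)^{2} + \left(-2 + 5 \cdot 5\right)^{2}\right) \left(-108\right) = \left(-22 + 484 + \left(-2 + 25\right)^{2}\right) \left(-108\right) = \left(-22 + 484 + 23^{2}\right) \left(-108\right) = \left(-22 + 484 + 529\right) \left(-108\right) = 991 \left(-108\right) = -107028$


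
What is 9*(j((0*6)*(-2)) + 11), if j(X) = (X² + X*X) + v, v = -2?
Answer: 81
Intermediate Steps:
j(X) = -2 + 2*X² (j(X) = (X² + X*X) - 2 = (X² + X²) - 2 = 2*X² - 2 = -2 + 2*X²)
9*(j((0*6)*(-2)) + 11) = 9*((-2 + 2*((0*6)*(-2))²) + 11) = 9*((-2 + 2*(0*(-2))²) + 11) = 9*((-2 + 2*0²) + 11) = 9*((-2 + 2*0) + 11) = 9*((-2 + 0) + 11) = 9*(-2 + 11) = 9*9 = 81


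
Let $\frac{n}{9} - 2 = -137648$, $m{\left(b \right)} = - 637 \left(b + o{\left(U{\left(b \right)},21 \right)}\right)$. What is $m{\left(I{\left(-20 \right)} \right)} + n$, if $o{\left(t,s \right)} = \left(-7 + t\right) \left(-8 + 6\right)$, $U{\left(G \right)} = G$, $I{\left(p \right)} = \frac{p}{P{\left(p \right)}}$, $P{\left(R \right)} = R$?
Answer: $-1247095$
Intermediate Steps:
$I{\left(p \right)} = 1$ ($I{\left(p \right)} = \frac{p}{p} = 1$)
$o{\left(t,s \right)} = 14 - 2 t$ ($o{\left(t,s \right)} = \left(-7 + t\right) \left(-2\right) = 14 - 2 t$)
$m{\left(b \right)} = -8918 + 637 b$ ($m{\left(b \right)} = - 637 \left(b - \left(-14 + 2 b\right)\right) = - 637 \left(14 - b\right) = -8918 + 637 b$)
$n = -1238814$ ($n = 18 + 9 \left(-137648\right) = 18 - 1238832 = -1238814$)
$m{\left(I{\left(-20 \right)} \right)} + n = \left(-8918 + 637 \cdot 1\right) - 1238814 = \left(-8918 + 637\right) - 1238814 = -8281 - 1238814 = -1247095$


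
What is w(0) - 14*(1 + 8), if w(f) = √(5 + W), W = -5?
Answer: -126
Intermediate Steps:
w(f) = 0 (w(f) = √(5 - 5) = √0 = 0)
w(0) - 14*(1 + 8) = 0 - 14*(1 + 8) = 0 - 14*9 = 0 - 126 = -126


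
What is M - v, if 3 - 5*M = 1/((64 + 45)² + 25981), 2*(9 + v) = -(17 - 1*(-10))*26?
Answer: 13653037/37862 ≈ 360.60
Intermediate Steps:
v = -360 (v = -9 + (-(17 - 1*(-10))*26)/2 = -9 + (-(17 + 10)*26)/2 = -9 + (-1*27*26)/2 = -9 + (-27*26)/2 = -9 + (½)*(-702) = -9 - 351 = -360)
M = 22717/37862 (M = ⅗ - 1/(5*((64 + 45)² + 25981)) = ⅗ - 1/(5*(109² + 25981)) = ⅗ - 1/(5*(11881 + 25981)) = ⅗ - ⅕/37862 = ⅗ - ⅕*1/37862 = ⅗ - 1/189310 = 22717/37862 ≈ 0.59999)
M - v = 22717/37862 - 1*(-360) = 22717/37862 + 360 = 13653037/37862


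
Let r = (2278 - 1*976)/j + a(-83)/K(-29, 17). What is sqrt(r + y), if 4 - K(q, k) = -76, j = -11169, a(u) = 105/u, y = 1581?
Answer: sqrt(2415225817195161)/1236036 ≈ 39.760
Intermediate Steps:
K(q, k) = 80 (K(q, k) = 4 - 1*(-76) = 4 + 76 = 80)
r = -654535/4944144 (r = (2278 - 1*976)/(-11169) + (105/(-83))/80 = (2278 - 976)*(-1/11169) + (105*(-1/83))*(1/80) = 1302*(-1/11169) - 105/83*1/80 = -434/3723 - 21/1328 = -654535/4944144 ≈ -0.13239)
sqrt(r + y) = sqrt(-654535/4944144 + 1581) = sqrt(7816037129/4944144) = sqrt(2415225817195161)/1236036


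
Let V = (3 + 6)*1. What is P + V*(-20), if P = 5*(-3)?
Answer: -195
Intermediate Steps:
P = -15
V = 9 (V = 9*1 = 9)
P + V*(-20) = -15 + 9*(-20) = -15 - 180 = -195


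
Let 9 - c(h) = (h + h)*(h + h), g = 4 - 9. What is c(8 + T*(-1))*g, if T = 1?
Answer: 935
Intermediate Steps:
g = -5
c(h) = 9 - 4*h² (c(h) = 9 - (h + h)*(h + h) = 9 - 2*h*2*h = 9 - 4*h²)
c(8 + T*(-1))*g = (9 - 4*(8 + 1*(-1))²)*(-5) = (9 - 4*(8 - 1)²)*(-5) = (9 - 4*7²)*(-5) = (9 - 4*49)*(-5) = (9 - 196)*(-5) = -187*(-5) = 935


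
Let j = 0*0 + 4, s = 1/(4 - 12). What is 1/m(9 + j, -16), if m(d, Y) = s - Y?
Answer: 8/127 ≈ 0.062992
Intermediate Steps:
s = -⅛ (s = 1/(-8) = -⅛ ≈ -0.12500)
j = 4 (j = 0 + 4 = 4)
m(d, Y) = -⅛ - Y
1/m(9 + j, -16) = 1/(-⅛ - 1*(-16)) = 1/(-⅛ + 16) = 1/(127/8) = 8/127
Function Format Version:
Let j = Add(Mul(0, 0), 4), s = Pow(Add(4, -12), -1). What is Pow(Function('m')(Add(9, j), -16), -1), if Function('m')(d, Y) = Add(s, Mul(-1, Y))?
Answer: Rational(8, 127) ≈ 0.062992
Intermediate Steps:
s = Rational(-1, 8) (s = Pow(-8, -1) = Rational(-1, 8) ≈ -0.12500)
j = 4 (j = Add(0, 4) = 4)
Function('m')(d, Y) = Add(Rational(-1, 8), Mul(-1, Y))
Pow(Function('m')(Add(9, j), -16), -1) = Pow(Add(Rational(-1, 8), Mul(-1, -16)), -1) = Pow(Add(Rational(-1, 8), 16), -1) = Pow(Rational(127, 8), -1) = Rational(8, 127)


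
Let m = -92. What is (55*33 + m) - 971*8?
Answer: -6045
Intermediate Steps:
(55*33 + m) - 971*8 = (55*33 - 92) - 971*8 = (1815 - 92) - 7768 = 1723 - 7768 = -6045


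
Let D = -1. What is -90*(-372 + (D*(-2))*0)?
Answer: 33480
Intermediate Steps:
-90*(-372 + (D*(-2))*0) = -90*(-372 - 1*(-2)*0) = -90*(-372 + 2*0) = -90*(-372 + 0) = -90*(-372) = 33480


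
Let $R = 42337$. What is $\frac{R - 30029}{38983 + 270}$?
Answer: $\frac{724}{2309} \approx 0.31356$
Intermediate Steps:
$\frac{R - 30029}{38983 + 270} = \frac{42337 - 30029}{38983 + 270} = \frac{42337 - 30029}{39253} = \left(42337 - 30029\right) \frac{1}{39253} = 12308 \cdot \frac{1}{39253} = \frac{724}{2309}$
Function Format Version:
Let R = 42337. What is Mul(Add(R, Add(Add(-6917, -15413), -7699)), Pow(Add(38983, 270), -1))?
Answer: Rational(724, 2309) ≈ 0.31356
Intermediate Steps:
Mul(Add(R, Add(Add(-6917, -15413), -7699)), Pow(Add(38983, 270), -1)) = Mul(Add(42337, Add(Add(-6917, -15413), -7699)), Pow(Add(38983, 270), -1)) = Mul(Add(42337, Add(-22330, -7699)), Pow(39253, -1)) = Mul(Add(42337, -30029), Rational(1, 39253)) = Mul(12308, Rational(1, 39253)) = Rational(724, 2309)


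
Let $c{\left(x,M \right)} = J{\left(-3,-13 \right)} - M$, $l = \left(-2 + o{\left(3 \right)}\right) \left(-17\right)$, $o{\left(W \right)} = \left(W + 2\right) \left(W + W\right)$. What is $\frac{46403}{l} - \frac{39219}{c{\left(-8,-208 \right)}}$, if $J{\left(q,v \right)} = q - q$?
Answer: $- \frac{1011431}{3536} \approx -286.04$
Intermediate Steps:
$J{\left(q,v \right)} = 0$
$o{\left(W \right)} = 2 W \left(2 + W\right)$ ($o{\left(W \right)} = \left(2 + W\right) 2 W = 2 W \left(2 + W\right)$)
$l = -476$ ($l = \left(-2 + 2 \cdot 3 \left(2 + 3\right)\right) \left(-17\right) = \left(-2 + 2 \cdot 3 \cdot 5\right) \left(-17\right) = \left(-2 + 30\right) \left(-17\right) = 28 \left(-17\right) = -476$)
$c{\left(x,M \right)} = - M$ ($c{\left(x,M \right)} = 0 - M = - M$)
$\frac{46403}{l} - \frac{39219}{c{\left(-8,-208 \right)}} = \frac{46403}{-476} - \frac{39219}{\left(-1\right) \left(-208\right)} = 46403 \left(- \frac{1}{476}\right) - \frac{39219}{208} = - \frac{6629}{68} - \frac{39219}{208} = - \frac{1011431}{3536}$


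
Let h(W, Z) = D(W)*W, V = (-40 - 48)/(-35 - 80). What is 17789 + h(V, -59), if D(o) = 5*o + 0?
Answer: 47059649/2645 ≈ 17792.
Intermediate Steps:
D(o) = 5*o
V = 88/115 (V = -88/(-115) = -88*(-1/115) = 88/115 ≈ 0.76522)
h(W, Z) = 5*W² (h(W, Z) = (5*W)*W = 5*W²)
17789 + h(V, -59) = 17789 + 5*(88/115)² = 17789 + 5*(7744/13225) = 17789 + 7744/2645 = 47059649/2645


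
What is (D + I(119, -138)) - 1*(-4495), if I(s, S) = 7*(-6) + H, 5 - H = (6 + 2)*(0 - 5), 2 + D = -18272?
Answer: -13776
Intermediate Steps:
D = -18274 (D = -2 - 18272 = -18274)
H = 45 (H = 5 - (6 + 2)*(0 - 5) = 5 - 8*(-5) = 5 - 1*(-40) = 5 + 40 = 45)
I(s, S) = 3 (I(s, S) = 7*(-6) + 45 = -42 + 45 = 3)
(D + I(119, -138)) - 1*(-4495) = (-18274 + 3) - 1*(-4495) = -18271 + 4495 = -13776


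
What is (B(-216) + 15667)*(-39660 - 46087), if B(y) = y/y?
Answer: -1343483996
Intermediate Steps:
B(y) = 1
(B(-216) + 15667)*(-39660 - 46087) = (1 + 15667)*(-39660 - 46087) = 15668*(-85747) = -1343483996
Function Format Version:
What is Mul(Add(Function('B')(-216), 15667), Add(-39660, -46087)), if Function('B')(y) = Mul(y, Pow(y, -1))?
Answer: -1343483996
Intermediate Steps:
Function('B')(y) = 1
Mul(Add(Function('B')(-216), 15667), Add(-39660, -46087)) = Mul(Add(1, 15667), Add(-39660, -46087)) = Mul(15668, -85747) = -1343483996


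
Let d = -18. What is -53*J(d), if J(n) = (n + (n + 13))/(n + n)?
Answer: -1219/36 ≈ -33.861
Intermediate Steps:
J(n) = (13 + 2*n)/(2*n) (J(n) = (n + (13 + n))/((2*n)) = (13 + 2*n)*(1/(2*n)) = (13 + 2*n)/(2*n))
-53*J(d) = -53*(13/2 - 18)/(-18) = -(-53)*(-23)/(18*2) = -53*23/36 = -1219/36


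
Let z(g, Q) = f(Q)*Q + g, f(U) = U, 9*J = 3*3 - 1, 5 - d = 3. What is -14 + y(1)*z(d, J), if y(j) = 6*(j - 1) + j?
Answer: -908/81 ≈ -11.210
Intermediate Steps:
d = 2 (d = 5 - 1*3 = 5 - 3 = 2)
J = 8/9 (J = (3*3 - 1)/9 = (9 - 1)/9 = (1/9)*8 = 8/9 ≈ 0.88889)
z(g, Q) = g + Q**2 (z(g, Q) = Q*Q + g = Q**2 + g = g + Q**2)
y(j) = -6 + 7*j (y(j) = 6*(-1 + j) + j = (-6 + 6*j) + j = -6 + 7*j)
-14 + y(1)*z(d, J) = -14 + (-6 + 7*1)*(2 + (8/9)**2) = -14 + (-6 + 7)*(2 + 64/81) = -14 + 1*(226/81) = -14 + 226/81 = -908/81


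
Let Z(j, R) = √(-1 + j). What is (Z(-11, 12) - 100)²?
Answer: 9988 - 400*I*√3 ≈ 9988.0 - 692.82*I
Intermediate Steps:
(Z(-11, 12) - 100)² = (√(-1 - 11) - 100)² = (√(-12) - 100)² = (2*I*√3 - 100)² = (-100 + 2*I*√3)²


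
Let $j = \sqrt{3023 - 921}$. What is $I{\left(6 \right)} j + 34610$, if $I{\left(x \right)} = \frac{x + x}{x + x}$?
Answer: $34610 + \sqrt{2102} \approx 34656.0$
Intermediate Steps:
$I{\left(x \right)} = 1$ ($I{\left(x \right)} = \frac{2 x}{2 x} = 2 x \frac{1}{2 x} = 1$)
$j = \sqrt{2102} \approx 45.848$
$I{\left(6 \right)} j + 34610 = 1 \sqrt{2102} + 34610 = \sqrt{2102} + 34610 = 34610 + \sqrt{2102}$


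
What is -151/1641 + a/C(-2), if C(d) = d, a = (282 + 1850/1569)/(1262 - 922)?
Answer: -74184529/145901310 ≈ -0.50846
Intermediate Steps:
a = 111077/133365 (a = (282 + 1850*(1/1569))/340 = (282 + 1850/1569)*(1/340) = (444308/1569)*(1/340) = 111077/133365 ≈ 0.83288)
-151/1641 + a/C(-2) = -151/1641 + (111077/133365)/(-2) = -151*1/1641 + (111077/133365)*(-½) = -151/1641 - 111077/266730 = -74184529/145901310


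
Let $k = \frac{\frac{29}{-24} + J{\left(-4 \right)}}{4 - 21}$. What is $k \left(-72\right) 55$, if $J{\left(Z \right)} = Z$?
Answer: $- \frac{20625}{17} \approx -1213.2$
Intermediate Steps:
$k = \frac{125}{408}$ ($k = \frac{\frac{29}{-24} - 4}{4 - 21} = \frac{29 \left(- \frac{1}{24}\right) - 4}{-17} = \left(- \frac{29}{24} - 4\right) \left(- \frac{1}{17}\right) = \left(- \frac{125}{24}\right) \left(- \frac{1}{17}\right) = \frac{125}{408} \approx 0.30637$)
$k \left(-72\right) 55 = \frac{125}{408} \left(-72\right) 55 = \left(- \frac{375}{17}\right) 55 = - \frac{20625}{17}$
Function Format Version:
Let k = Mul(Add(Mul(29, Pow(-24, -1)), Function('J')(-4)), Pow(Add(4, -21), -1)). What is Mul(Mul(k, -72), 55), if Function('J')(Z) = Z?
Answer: Rational(-20625, 17) ≈ -1213.2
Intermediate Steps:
k = Rational(125, 408) (k = Mul(Add(Mul(29, Pow(-24, -1)), -4), Pow(Add(4, -21), -1)) = Mul(Add(Mul(29, Rational(-1, 24)), -4), Pow(-17, -1)) = Mul(Add(Rational(-29, 24), -4), Rational(-1, 17)) = Mul(Rational(-125, 24), Rational(-1, 17)) = Rational(125, 408) ≈ 0.30637)
Mul(Mul(k, -72), 55) = Mul(Mul(Rational(125, 408), -72), 55) = Mul(Rational(-375, 17), 55) = Rational(-20625, 17)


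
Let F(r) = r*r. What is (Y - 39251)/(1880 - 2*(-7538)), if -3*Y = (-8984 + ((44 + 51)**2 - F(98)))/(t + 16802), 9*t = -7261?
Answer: -2825213759/1220467446 ≈ -2.3149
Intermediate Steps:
t = -7261/9 (t = (1/9)*(-7261) = -7261/9 ≈ -806.78)
F(r) = r**2
Y = 28689/143957 (Y = -(-8984 + ((44 + 51)**2 - 1*98**2))/(3*(-7261/9 + 16802)) = -(-8984 + (95**2 - 1*9604))/(3*143957/9) = -(-8984 + (9025 - 9604))*9/(3*143957) = -(-8984 - 579)*9/(3*143957) = -(-9563)*9/(3*143957) = -1/3*(-86067/143957) = 28689/143957 ≈ 0.19929)
(Y - 39251)/(1880 - 2*(-7538)) = (28689/143957 - 39251)/(1880 - 2*(-7538)) = -5650427518/(143957*(1880 + 15076)) = -5650427518/143957/16956 = -5650427518/143957*1/16956 = -2825213759/1220467446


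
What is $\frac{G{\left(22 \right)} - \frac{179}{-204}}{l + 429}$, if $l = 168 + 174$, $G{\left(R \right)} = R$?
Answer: $\frac{4667}{157284} \approx 0.029672$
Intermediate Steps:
$l = 342$
$\frac{G{\left(22 \right)} - \frac{179}{-204}}{l + 429} = \frac{22 - \frac{179}{-204}}{342 + 429} = \frac{22 - - \frac{179}{204}}{771} = \left(22 + \frac{179}{204}\right) \frac{1}{771} = \frac{4667}{204} \cdot \frac{1}{771} = \frac{4667}{157284}$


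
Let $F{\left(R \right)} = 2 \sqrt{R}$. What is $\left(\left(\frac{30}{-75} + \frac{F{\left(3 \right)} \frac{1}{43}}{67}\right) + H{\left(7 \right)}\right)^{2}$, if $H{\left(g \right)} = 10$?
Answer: $\frac{19123571244}{207504025} + \frac{192 \sqrt{3}}{14405} \approx 92.183$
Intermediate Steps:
$\left(\left(\frac{30}{-75} + \frac{F{\left(3 \right)} \frac{1}{43}}{67}\right) + H{\left(7 \right)}\right)^{2} = \left(\left(\frac{30}{-75} + \frac{2 \sqrt{3} \cdot \frac{1}{43}}{67}\right) + 10\right)^{2} = \left(\left(30 \left(- \frac{1}{75}\right) + 2 \sqrt{3} \cdot \frac{1}{43} \cdot \frac{1}{67}\right) + 10\right)^{2} = \left(\left(- \frac{2}{5} + \frac{2 \sqrt{3}}{43} \cdot \frac{1}{67}\right) + 10\right)^{2} = \left(\left(- \frac{2}{5} + \frac{2 \sqrt{3}}{2881}\right) + 10\right)^{2} = \left(\frac{48}{5} + \frac{2 \sqrt{3}}{2881}\right)^{2}$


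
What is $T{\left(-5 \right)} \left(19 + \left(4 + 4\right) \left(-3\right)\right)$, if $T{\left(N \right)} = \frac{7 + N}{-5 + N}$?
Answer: $1$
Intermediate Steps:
$T{\left(N \right)} = \frac{7 + N}{-5 + N}$
$T{\left(-5 \right)} \left(19 + \left(4 + 4\right) \left(-3\right)\right) = \frac{7 - 5}{-5 - 5} \left(19 + \left(4 + 4\right) \left(-3\right)\right) = \frac{1}{-10} \cdot 2 \left(19 + 8 \left(-3\right)\right) = \left(- \frac{1}{10}\right) 2 \left(19 - 24\right) = \left(- \frac{1}{5}\right) \left(-5\right) = 1$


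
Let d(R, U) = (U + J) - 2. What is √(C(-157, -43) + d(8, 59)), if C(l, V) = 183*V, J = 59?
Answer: I*√7753 ≈ 88.051*I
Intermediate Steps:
d(R, U) = 57 + U (d(R, U) = (U + 59) - 2 = (59 + U) - 2 = 57 + U)
√(C(-157, -43) + d(8, 59)) = √(183*(-43) + (57 + 59)) = √(-7869 + 116) = √(-7753) = I*√7753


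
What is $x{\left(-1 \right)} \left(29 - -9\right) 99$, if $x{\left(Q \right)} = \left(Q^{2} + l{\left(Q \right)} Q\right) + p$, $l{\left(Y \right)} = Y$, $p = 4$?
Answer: $22572$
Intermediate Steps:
$x{\left(Q \right)} = 4 + 2 Q^{2}$ ($x{\left(Q \right)} = \left(Q^{2} + Q Q\right) + 4 = \left(Q^{2} + Q^{2}\right) + 4 = 2 Q^{2} + 4 = 4 + 2 Q^{2}$)
$x{\left(-1 \right)} \left(29 - -9\right) 99 = \left(4 + 2 \left(-1\right)^{2}\right) \left(29 - -9\right) 99 = \left(4 + 2 \cdot 1\right) \left(29 + 9\right) 99 = \left(4 + 2\right) 38 \cdot 99 = 6 \cdot 38 \cdot 99 = 228 \cdot 99 = 22572$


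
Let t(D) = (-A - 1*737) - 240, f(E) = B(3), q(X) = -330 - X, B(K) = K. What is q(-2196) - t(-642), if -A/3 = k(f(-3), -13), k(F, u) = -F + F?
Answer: 2843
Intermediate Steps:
f(E) = 3
k(F, u) = 0
A = 0 (A = -3*0 = 0)
t(D) = -977 (t(D) = (-1*0 - 1*737) - 240 = (0 - 737) - 240 = -737 - 240 = -977)
q(-2196) - t(-642) = (-330 - 1*(-2196)) - 1*(-977) = (-330 + 2196) + 977 = 1866 + 977 = 2843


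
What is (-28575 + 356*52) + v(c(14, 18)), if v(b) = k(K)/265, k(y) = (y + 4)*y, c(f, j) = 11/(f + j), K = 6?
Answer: -533327/53 ≈ -10063.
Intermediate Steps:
k(y) = y*(4 + y) (k(y) = (4 + y)*y = y*(4 + y))
v(b) = 12/53 (v(b) = (6*(4 + 6))/265 = (6*10)*(1/265) = 60*(1/265) = 12/53)
(-28575 + 356*52) + v(c(14, 18)) = (-28575 + 356*52) + 12/53 = (-28575 + 18512) + 12/53 = -10063 + 12/53 = -533327/53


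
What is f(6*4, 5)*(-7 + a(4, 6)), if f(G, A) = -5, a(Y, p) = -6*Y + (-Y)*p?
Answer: 275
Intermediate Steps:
a(Y, p) = -6*Y - Y*p
f(6*4, 5)*(-7 + a(4, 6)) = -5*(-7 - 1*4*(6 + 6)) = -5*(-7 - 1*4*12) = -5*(-7 - 48) = -5*(-55) = 275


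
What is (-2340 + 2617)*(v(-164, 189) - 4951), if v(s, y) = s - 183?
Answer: -1467546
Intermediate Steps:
v(s, y) = -183 + s
(-2340 + 2617)*(v(-164, 189) - 4951) = (-2340 + 2617)*((-183 - 164) - 4951) = 277*(-347 - 4951) = 277*(-5298) = -1467546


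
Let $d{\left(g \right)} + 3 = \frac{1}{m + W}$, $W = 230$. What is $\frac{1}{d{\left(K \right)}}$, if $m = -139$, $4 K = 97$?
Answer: $- \frac{91}{272} \approx -0.33456$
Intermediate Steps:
$K = \frac{97}{4}$ ($K = \frac{1}{4} \cdot 97 = \frac{97}{4} \approx 24.25$)
$d{\left(g \right)} = - \frac{272}{91}$ ($d{\left(g \right)} = -3 + \frac{1}{-139 + 230} = -3 + \frac{1}{91} = - \frac{272}{91}$)
$\frac{1}{d{\left(K \right)}} = \frac{1}{- \frac{272}{91}} = - \frac{91}{272}$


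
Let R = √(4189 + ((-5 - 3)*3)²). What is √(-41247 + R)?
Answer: √(-41247 + √4765) ≈ 202.92*I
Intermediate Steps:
R = √4765 (R = √(4189 + (-8*3)²) = √(4189 + (-24)²) = √(4189 + 576) = √4765 ≈ 69.029)
√(-41247 + R) = √(-41247 + √4765)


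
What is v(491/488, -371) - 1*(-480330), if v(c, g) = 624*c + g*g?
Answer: 37734529/61 ≈ 6.1860e+5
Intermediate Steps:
v(c, g) = g**2 + 624*c (v(c, g) = 624*c + g**2 = g**2 + 624*c)
v(491/488, -371) - 1*(-480330) = ((-371)**2 + 624*(491/488)) - 1*(-480330) = (137641 + 624*(491*(1/488))) + 480330 = (137641 + 624*(491/488)) + 480330 = (137641 + 38298/61) + 480330 = 8434399/61 + 480330 = 37734529/61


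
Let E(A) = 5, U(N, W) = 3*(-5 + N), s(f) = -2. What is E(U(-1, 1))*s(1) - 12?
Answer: -22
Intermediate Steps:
U(N, W) = -15 + 3*N
E(U(-1, 1))*s(1) - 12 = 5*(-2) - 12 = -10 - 12 = -22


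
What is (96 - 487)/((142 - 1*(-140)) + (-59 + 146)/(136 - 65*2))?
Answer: -782/593 ≈ -1.3187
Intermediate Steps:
(96 - 487)/((142 - 1*(-140)) + (-59 + 146)/(136 - 65*2)) = -391/((142 + 140) + 87/(136 - 130)) = -391/(282 + 87/6) = -391/(282 + 87*(1/6)) = -391/(282 + 29/2) = -391/593/2 = -391*2/593 = -782/593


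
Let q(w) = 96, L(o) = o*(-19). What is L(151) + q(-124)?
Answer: -2773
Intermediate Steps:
L(o) = -19*o
L(151) + q(-124) = -19*151 + 96 = -2869 + 96 = -2773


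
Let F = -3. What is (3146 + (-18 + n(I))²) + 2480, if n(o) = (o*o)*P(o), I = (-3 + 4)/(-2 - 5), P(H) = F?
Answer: 14291251/2401 ≈ 5952.2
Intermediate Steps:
P(H) = -3
I = -⅐ (I = 1/(-7) = 1*(-⅐) = -⅐ ≈ -0.14286)
n(o) = -3*o² (n(o) = (o*o)*(-3) = o²*(-3) = -3*o²)
(3146 + (-18 + n(I))²) + 2480 = (3146 + (-18 - 3*(-⅐)²)²) + 2480 = (3146 + (-18 - 3*1/49)²) + 2480 = (3146 + (-18 - 3/49)²) + 2480 = (3146 + (-885/49)²) + 2480 = (3146 + 783225/2401) + 2480 = 8336771/2401 + 2480 = 14291251/2401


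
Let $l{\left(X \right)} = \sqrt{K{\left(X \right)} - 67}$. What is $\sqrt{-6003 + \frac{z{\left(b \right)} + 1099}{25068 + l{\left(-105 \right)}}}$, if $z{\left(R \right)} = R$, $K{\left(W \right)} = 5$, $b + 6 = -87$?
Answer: $\sqrt{\frac{-150482198 - 6003 i \sqrt{62}}{25068 + i \sqrt{62}}} \approx 6.0 \cdot 10^{-8} - 77.479 i$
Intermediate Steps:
$b = -93$ ($b = -6 - 87 = -93$)
$l{\left(X \right)} = i \sqrt{62}$ ($l{\left(X \right)} = \sqrt{5 - 67} = \sqrt{-62} = i \sqrt{62}$)
$\sqrt{-6003 + \frac{z{\left(b \right)} + 1099}{25068 + l{\left(-105 \right)}}} = \sqrt{-6003 + \frac{-93 + 1099}{25068 + i \sqrt{62}}} = \sqrt{-6003 + \frac{1006}{25068 + i \sqrt{62}}}$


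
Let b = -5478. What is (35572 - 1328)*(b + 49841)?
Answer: 1519166572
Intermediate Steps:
(35572 - 1328)*(b + 49841) = (35572 - 1328)*(-5478 + 49841) = 34244*44363 = 1519166572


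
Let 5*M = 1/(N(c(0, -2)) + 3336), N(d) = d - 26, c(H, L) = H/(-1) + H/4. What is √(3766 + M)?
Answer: √41260673262/3310 ≈ 61.368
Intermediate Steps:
c(H, L) = -3*H/4 (c(H, L) = H*(-1) + H*(¼) = -H + H/4 = -3*H/4)
N(d) = -26 + d
M = 1/16550 (M = 1/(5*((-26 - ¾*0) + 3336)) = 1/(5*((-26 + 0) + 3336)) = 1/(5*(-26 + 3336)) = (⅕)/3310 = (⅕)*(1/3310) = 1/16550 ≈ 6.0423e-5)
√(3766 + M) = √(3766 + 1/16550) = √(62327301/16550) = √41260673262/3310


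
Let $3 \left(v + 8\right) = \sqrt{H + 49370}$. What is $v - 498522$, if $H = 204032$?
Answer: $-498530 + \frac{\sqrt{253402}}{3} \approx -4.9836 \cdot 10^{5}$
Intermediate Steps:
$v = -8 + \frac{\sqrt{253402}}{3}$ ($v = -8 + \frac{\sqrt{204032 + 49370}}{3} = -8 + \frac{\sqrt{253402}}{3} \approx 159.8$)
$v - 498522 = \left(-8 + \frac{\sqrt{253402}}{3}\right) - 498522 = -498530 + \frac{\sqrt{253402}}{3}$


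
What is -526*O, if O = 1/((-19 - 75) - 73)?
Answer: 526/167 ≈ 3.1497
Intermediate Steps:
O = -1/167 (O = 1/(-94 - 73) = 1/(-167) = -1/167 ≈ -0.0059880)
-526*O = -526*(-1/167) = 526/167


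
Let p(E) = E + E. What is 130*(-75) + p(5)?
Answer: -9740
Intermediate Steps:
p(E) = 2*E
130*(-75) + p(5) = 130*(-75) + 2*5 = -9750 + 10 = -9740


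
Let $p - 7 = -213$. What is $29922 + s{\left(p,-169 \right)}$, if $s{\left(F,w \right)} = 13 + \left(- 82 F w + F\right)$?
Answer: $-2825019$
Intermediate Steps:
$p = -206$ ($p = 7 - 213 = -206$)
$s{\left(F,w \right)} = 13 + F - 82 F w$ ($s{\left(F,w \right)} = 13 - \left(- F + 82 F w\right) = 13 + F - 82 F w$)
$29922 + s{\left(p,-169 \right)} = 29922 - \left(193 + 2854748\right) = 29922 - 2854941 = -2825019$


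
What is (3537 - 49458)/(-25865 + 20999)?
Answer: 15307/1622 ≈ 9.4371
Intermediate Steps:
(3537 - 49458)/(-25865 + 20999) = -45921/(-4866) = -45921*(-1/4866) = 15307/1622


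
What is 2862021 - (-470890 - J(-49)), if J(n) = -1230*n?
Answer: 3393181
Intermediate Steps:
2862021 - (-470890 - J(-49)) = 2862021 - (-470890 - (-1230)*(-49)) = 2862021 - (-470890 - 1*60270) = 2862021 - (-470890 - 60270) = 2862021 - 1*(-531160) = 2862021 + 531160 = 3393181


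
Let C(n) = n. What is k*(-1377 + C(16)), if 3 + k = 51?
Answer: -65328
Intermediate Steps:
k = 48 (k = -3 + 51 = 48)
k*(-1377 + C(16)) = 48*(-1377 + 16) = 48*(-1361) = -65328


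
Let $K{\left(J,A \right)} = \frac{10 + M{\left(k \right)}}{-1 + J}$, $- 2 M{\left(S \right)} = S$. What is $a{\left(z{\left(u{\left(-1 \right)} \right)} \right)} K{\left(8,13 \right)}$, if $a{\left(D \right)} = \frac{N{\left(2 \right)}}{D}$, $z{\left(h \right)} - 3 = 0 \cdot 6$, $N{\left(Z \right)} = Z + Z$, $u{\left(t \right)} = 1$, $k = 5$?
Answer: $\frac{10}{7} \approx 1.4286$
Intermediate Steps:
$M{\left(S \right)} = - \frac{S}{2}$
$N{\left(Z \right)} = 2 Z$
$K{\left(J,A \right)} = \frac{15}{2 \left(-1 + J\right)}$ ($K{\left(J,A \right)} = \frac{10 - \frac{5}{2}}{-1 + J} = \frac{15}{2 \left(-1 + J\right)}$)
$z{\left(h \right)} = 3$ ($z{\left(h \right)} = 3 + 0 \cdot 6 = 3 + 0 = 3$)
$a{\left(D \right)} = \frac{4}{D}$ ($a{\left(D \right)} = \frac{2 \cdot 2}{D} = \frac{4}{D}$)
$a{\left(z{\left(u{\left(-1 \right)} \right)} \right)} K{\left(8,13 \right)} = \frac{4}{3} \frac{15}{2 \left(-1 + 8\right)} = 4 \cdot \frac{1}{3} \frac{15}{2 \cdot 7} = \frac{4 \cdot \frac{15}{2} \cdot \frac{1}{7}}{3} = \frac{4}{3} \cdot \frac{15}{14} = \frac{10}{7}$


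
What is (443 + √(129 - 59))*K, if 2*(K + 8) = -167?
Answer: -81069/2 - 183*√70/2 ≈ -41300.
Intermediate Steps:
K = -183/2 (K = -8 + (½)*(-167) = -8 - 167/2 = -183/2 ≈ -91.500)
(443 + √(129 - 59))*K = (443 + √(129 - 59))*(-183/2) = (443 + √70)*(-183/2) = -81069/2 - 183*√70/2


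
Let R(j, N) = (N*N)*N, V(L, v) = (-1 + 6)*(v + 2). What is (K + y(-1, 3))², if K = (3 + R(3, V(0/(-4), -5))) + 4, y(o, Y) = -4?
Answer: 11370384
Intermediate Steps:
V(L, v) = 10 + 5*v (V(L, v) = 5*(2 + v) = 10 + 5*v)
R(j, N) = N³ (R(j, N) = N²*N = N³)
K = -3368 (K = (3 + (10 + 5*(-5))³) + 4 = (3 + (10 - 25)³) + 4 = (3 + (-15)³) + 4 = (3 - 3375) + 4 = -3372 + 4 = -3368)
(K + y(-1, 3))² = (-3368 - 4)² = (-3372)² = 11370384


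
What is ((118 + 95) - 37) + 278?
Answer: 454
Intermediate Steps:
((118 + 95) - 37) + 278 = (213 - 37) + 278 = 176 + 278 = 454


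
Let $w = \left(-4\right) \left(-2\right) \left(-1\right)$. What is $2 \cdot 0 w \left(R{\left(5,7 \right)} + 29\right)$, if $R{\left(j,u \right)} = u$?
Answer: $0$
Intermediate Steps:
$w = -8$ ($w = 8 \left(-1\right) = -8$)
$2 \cdot 0 w \left(R{\left(5,7 \right)} + 29\right) = 2 \cdot 0 \left(-8\right) \left(7 + 29\right) = 0 \left(-8\right) 36 = 0 \cdot 36 = 0$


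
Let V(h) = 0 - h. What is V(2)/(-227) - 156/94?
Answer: -17612/10669 ≈ -1.6508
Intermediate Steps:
V(h) = -h
V(2)/(-227) - 156/94 = -1*2/(-227) - 156/94 = -2*(-1/227) - 156*1/94 = 2/227 - 78/47 = -17612/10669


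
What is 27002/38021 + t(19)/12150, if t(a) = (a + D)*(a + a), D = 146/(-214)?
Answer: 3793575418/4942920105 ≈ 0.76748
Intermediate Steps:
D = -73/107 (D = 146*(-1/214) = -73/107 ≈ -0.68224)
t(a) = 2*a*(-73/107 + a) (t(a) = (a - 73/107)*(a + a) = (-73/107 + a)*(2*a) = 2*a*(-73/107 + a))
27002/38021 + t(19)/12150 = 27002/38021 + ((2/107)*19*(-73 + 107*19))/12150 = 27002*(1/38021) + ((2/107)*19*(-73 + 2033))*(1/12150) = 27002/38021 + ((2/107)*19*1960)*(1/12150) = 27002/38021 + (74480/107)*(1/12150) = 27002/38021 + 7448/130005 = 3793575418/4942920105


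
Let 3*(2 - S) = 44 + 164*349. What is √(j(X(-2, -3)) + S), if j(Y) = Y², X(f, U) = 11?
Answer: I*√170733/3 ≈ 137.73*I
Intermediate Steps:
S = -57274/3 (S = 2 - (44 + 164*349)/3 = 2 - (44 + 57236)/3 = 2 - ⅓*57280 = 2 - 57280/3 = -57274/3 ≈ -19091.)
√(j(X(-2, -3)) + S) = √(11² - 57274/3) = √(121 - 57274/3) = √(-56911/3) = I*√170733/3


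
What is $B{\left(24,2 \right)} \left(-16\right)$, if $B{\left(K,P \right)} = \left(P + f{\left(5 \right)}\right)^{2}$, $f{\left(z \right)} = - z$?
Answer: $-144$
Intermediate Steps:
$B{\left(K,P \right)} = \left(-5 + P\right)^{2}$ ($B{\left(K,P \right)} = \left(P - 5\right)^{2} = \left(-5 + P\right)^{2}$)
$B{\left(24,2 \right)} \left(-16\right) = \left(-5 + 2\right)^{2} \left(-16\right) = \left(-3\right)^{2} \left(-16\right) = 9 \left(-16\right) = -144$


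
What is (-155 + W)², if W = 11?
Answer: 20736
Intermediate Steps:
(-155 + W)² = (-155 + 11)² = (-144)² = 20736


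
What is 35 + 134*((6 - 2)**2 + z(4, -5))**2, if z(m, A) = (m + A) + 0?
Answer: 30185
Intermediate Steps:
z(m, A) = A + m (z(m, A) = (A + m) + 0 = A + m)
35 + 134*((6 - 2)**2 + z(4, -5))**2 = 35 + 134*((6 - 2)**2 + (-5 + 4))**2 = 35 + 134*(4**2 - 1)**2 = 35 + 134*(16 - 1)**2 = 35 + 134*15**2 = 35 + 134*225 = 35 + 30150 = 30185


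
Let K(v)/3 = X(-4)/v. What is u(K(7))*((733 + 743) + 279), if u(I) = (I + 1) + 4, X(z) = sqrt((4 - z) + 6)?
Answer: 8775 + 5265*sqrt(14)/7 ≈ 11589.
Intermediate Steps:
X(z) = sqrt(10 - z)
K(v) = 3*sqrt(14)/v (K(v) = 3*(sqrt(10 - 1*(-4))/v) = 3*(sqrt(10 + 4)/v) = 3*(sqrt(14)/v) = 3*sqrt(14)/v)
u(I) = 5 + I (u(I) = (1 + I) + 4 = 5 + I)
u(K(7))*((733 + 743) + 279) = (5 + 3*sqrt(14)/7)*((733 + 743) + 279) = (5 + 3*sqrt(14)*(1/7))*(1476 + 279) = (5 + 3*sqrt(14)/7)*1755 = 8775 + 5265*sqrt(14)/7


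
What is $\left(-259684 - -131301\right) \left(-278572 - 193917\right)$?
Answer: $60659555287$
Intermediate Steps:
$\left(-259684 - -131301\right) \left(-278572 - 193917\right) = \left(-259684 + \left(-41580 + 172881\right)\right) \left(-472489\right) = \left(-259684 + 131301\right) \left(-472489\right) = \left(-128383\right) \left(-472489\right) = 60659555287$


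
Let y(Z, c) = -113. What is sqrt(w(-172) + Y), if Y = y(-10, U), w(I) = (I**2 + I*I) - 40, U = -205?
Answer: sqrt(59015) ≈ 242.93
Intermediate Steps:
w(I) = -40 + 2*I**2 (w(I) = (I**2 + I**2) - 40 = 2*I**2 - 40 = -40 + 2*I**2)
Y = -113
sqrt(w(-172) + Y) = sqrt((-40 + 2*(-172)**2) - 113) = sqrt((-40 + 2*29584) - 113) = sqrt((-40 + 59168) - 113) = sqrt(59128 - 113) = sqrt(59015)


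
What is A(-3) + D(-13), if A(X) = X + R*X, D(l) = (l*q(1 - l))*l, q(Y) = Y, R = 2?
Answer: 2357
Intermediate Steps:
D(l) = l**2*(1 - l) (D(l) = (l*(1 - l))*l = l**2*(1 - l))
A(X) = 3*X (A(X) = X + 2*X = 3*X)
A(-3) + D(-13) = 3*(-3) + (-13)**2*(1 - 1*(-13)) = -9 + 169*(1 + 13) = -9 + 169*14 = -9 + 2366 = 2357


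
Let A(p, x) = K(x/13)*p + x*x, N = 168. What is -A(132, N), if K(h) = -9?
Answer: -27036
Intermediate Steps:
A(p, x) = x² - 9*p (A(p, x) = -9*p + x*x = -9*p + x² = x² - 9*p)
-A(132, N) = -(168² - 9*132) = -(28224 - 1188) = -1*27036 = -27036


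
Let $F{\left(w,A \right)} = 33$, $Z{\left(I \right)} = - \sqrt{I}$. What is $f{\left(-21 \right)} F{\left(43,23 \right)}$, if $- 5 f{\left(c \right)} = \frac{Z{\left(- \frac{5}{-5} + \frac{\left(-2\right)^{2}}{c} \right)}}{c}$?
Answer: $- \frac{11 \sqrt{357}}{735} \approx -0.28277$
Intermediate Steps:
$f{\left(c \right)} = \frac{\sqrt{1 + \frac{4}{c}}}{5 c}$ ($f{\left(c \right)} = - \frac{- \sqrt{- \frac{5}{-5} + \frac{\left(-2\right)^{2}}{c}} \frac{1}{c}}{5} = - \frac{- \sqrt{\left(-5\right) \left(- \frac{1}{5}\right) + \frac{4}{c}} \frac{1}{c}}{5} = - \frac{- \sqrt{1 + \frac{4}{c}} \frac{1}{c}}{5} = - \frac{\left(-1\right) \frac{1}{c} \sqrt{1 + \frac{4}{c}}}{5} = \frac{\sqrt{1 + \frac{4}{c}}}{5 c}$)
$f{\left(-21 \right)} F{\left(43,23 \right)} = \frac{\sqrt{\frac{4 - 21}{-21}}}{5 \left(-21\right)} 33 = \frac{1}{5} \left(- \frac{1}{21}\right) \sqrt{\left(- \frac{1}{21}\right) \left(-17\right)} 33 = \frac{1}{5} \left(- \frac{1}{21}\right) \sqrt{\frac{17}{21}} \cdot 33 = \frac{1}{5} \left(- \frac{1}{21}\right) \frac{\sqrt{357}}{21} \cdot 33 = - \frac{\sqrt{357}}{2205} \cdot 33 = - \frac{11 \sqrt{357}}{735}$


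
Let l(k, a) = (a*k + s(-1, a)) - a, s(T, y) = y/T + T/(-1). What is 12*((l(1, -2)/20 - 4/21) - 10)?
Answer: -4217/35 ≈ -120.49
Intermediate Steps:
s(T, y) = -T + y/T (s(T, y) = y/T + T*(-1) = y/T - T = -T + y/T)
l(k, a) = 1 - 2*a + a*k (l(k, a) = (a*k + (-1*(-1) + a/(-1))) - a = (a*k + (1 + a*(-1))) - a = (a*k + (1 - a)) - a = (1 - a + a*k) - a = 1 - 2*a + a*k)
12*((l(1, -2)/20 - 4/21) - 10) = 12*(((1 - 2*(-2) - 2*1)/20 - 4/21) - 10) = 12*(((1 + 4 - 2)*(1/20) - 4*1/21) - 10) = 12*((3*(1/20) - 4/21) - 10) = 12*((3/20 - 4/21) - 10) = 12*(-17/420 - 10) = 12*(-4217/420) = -4217/35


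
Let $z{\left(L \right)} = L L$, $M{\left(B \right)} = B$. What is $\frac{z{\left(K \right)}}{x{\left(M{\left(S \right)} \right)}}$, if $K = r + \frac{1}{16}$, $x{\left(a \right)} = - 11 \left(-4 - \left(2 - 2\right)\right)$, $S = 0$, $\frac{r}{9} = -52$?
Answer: $\frac{56055169}{11264} \approx 4976.5$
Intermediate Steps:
$r = -468$ ($r = 9 \left(-52\right) = -468$)
$x{\left(a \right)} = 44$ ($x{\left(a \right)} = - 11 \left(-4 - \left(2 - 2\right)\right) = - 11 \left(-4 - 0\right) = - 11 \left(-4 + 0\right) = \left(-11\right) \left(-4\right) = 44$)
$K = - \frac{7487}{16}$ ($K = -468 + \frac{1}{16} = - \frac{7487}{16} \approx -467.94$)
$z{\left(L \right)} = L^{2}$
$\frac{z{\left(K \right)}}{x{\left(M{\left(S \right)} \right)}} = \frac{\left(- \frac{7487}{16}\right)^{2}}{44} = \frac{56055169}{256} \cdot \frac{1}{44} = \frac{56055169}{11264}$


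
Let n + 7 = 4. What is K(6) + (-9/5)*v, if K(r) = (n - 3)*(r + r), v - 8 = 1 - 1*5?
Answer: -396/5 ≈ -79.200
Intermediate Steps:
n = -3 (n = -7 + 4 = -3)
v = 4 (v = 8 + (1 - 1*5) = 8 + (1 - 5) = 8 - 4 = 4)
K(r) = -12*r (K(r) = (-3 - 3)*(r + r) = -12*r)
K(6) + (-9/5)*v = -12*6 - 9/5*4 = -72 - 9*⅕*4 = -72 - 9/5*4 = -72 - 36/5 = -396/5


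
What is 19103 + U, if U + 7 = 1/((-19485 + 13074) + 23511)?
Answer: 326541601/17100 ≈ 19096.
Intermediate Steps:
U = -119699/17100 (U = -7 + 1/((-19485 + 13074) + 23511) = -7 + 1/(-6411 + 23511) = -7 + 1/17100 = -119699/17100 ≈ -6.9999)
19103 + U = 19103 - 119699/17100 = 326541601/17100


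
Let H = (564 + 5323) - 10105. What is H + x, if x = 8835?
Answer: 4617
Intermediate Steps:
H = -4218 (H = 5887 - 10105 = -4218)
H + x = -4218 + 8835 = 4617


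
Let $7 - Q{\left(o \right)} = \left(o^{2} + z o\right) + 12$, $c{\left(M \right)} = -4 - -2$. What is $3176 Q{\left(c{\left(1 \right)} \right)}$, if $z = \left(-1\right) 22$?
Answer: $-168328$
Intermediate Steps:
$c{\left(M \right)} = -2$ ($c{\left(M \right)} = -4 + 2 = -2$)
$z = -22$
$Q{\left(o \right)} = -5 - o^{2} + 22 o$ ($Q{\left(o \right)} = 7 - \left(\left(o^{2} - 22 o\right) + 12\right) = 7 - \left(12 + o^{2} - 22 o\right) = -5 - o^{2} + 22 o$)
$3176 Q{\left(c{\left(1 \right)} \right)} = 3176 \left(-5 - \left(-2\right)^{2} + 22 \left(-2\right)\right) = 3176 \left(-5 - 4 - 44\right) = 3176 \left(-53\right) = -168328$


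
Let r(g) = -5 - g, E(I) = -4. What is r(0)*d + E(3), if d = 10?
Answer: -54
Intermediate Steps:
r(0)*d + E(3) = (-5 - 1*0)*10 - 4 = (-5 + 0)*10 - 4 = -5*10 - 4 = -50 - 4 = -54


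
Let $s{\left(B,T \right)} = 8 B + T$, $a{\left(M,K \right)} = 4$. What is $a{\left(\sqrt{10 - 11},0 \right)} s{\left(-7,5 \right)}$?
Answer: $-204$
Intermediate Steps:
$s{\left(B,T \right)} = T + 8 B$
$a{\left(\sqrt{10 - 11},0 \right)} s{\left(-7,5 \right)} = 4 \left(5 + 8 \left(-7\right)\right) = 4 \left(5 - 56\right) = 4 \left(-51\right) = -204$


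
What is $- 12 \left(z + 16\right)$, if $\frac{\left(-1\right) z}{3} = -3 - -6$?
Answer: $-84$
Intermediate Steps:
$z = -9$ ($z = - 3 \left(-3 - -6\right) = - 3 \left(-3 + 6\right) = \left(-3\right) 3 = -9$)
$- 12 \left(z + 16\right) = - 12 \left(-9 + 16\right) = \left(-12\right) 7 = -84$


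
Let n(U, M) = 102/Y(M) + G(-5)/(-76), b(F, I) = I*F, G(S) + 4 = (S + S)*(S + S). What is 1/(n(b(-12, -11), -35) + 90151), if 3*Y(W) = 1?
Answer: 19/1718659 ≈ 1.1055e-5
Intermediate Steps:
Y(W) = ⅓ (Y(W) = (⅓)*1 = ⅓)
G(S) = -4 + 4*S² (G(S) = -4 + (S + S)*(S + S) = -4 + (2*S)*(2*S) = -4 + 4*S²)
b(F, I) = F*I
n(U, M) = 5790/19 (n(U, M) = 102/(⅓) + (-4 + 4*(-5)²)/(-76) = 102*3 + (-4 + 4*25)*(-1/76) = 306 + (-4 + 100)*(-1/76) = 306 + 96*(-1/76) = 306 - 24/19 = 5790/19)
1/(n(b(-12, -11), -35) + 90151) = 1/(5790/19 + 90151) = 1/(1718659/19) = 19/1718659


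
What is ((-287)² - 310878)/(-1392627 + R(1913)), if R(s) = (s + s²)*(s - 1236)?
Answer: -228509/2477430687 ≈ -9.2236e-5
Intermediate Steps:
R(s) = (-1236 + s)*(s + s²) (R(s) = (s + s²)*(-1236 + s) = (-1236 + s)*(s + s²))
((-287)² - 310878)/(-1392627 + R(1913)) = ((-287)² - 310878)/(-1392627 + 1913*(-1236 + 1913² - 1235*1913)) = (82369 - 310878)/(-1392627 + 1913*(-1236 + 3659569 - 2362555)) = -228509/(-1392627 + 1913*1295778) = -228509/(-1392627 + 2478823314) = -228509/2477430687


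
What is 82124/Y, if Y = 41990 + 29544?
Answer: 41062/35767 ≈ 1.1480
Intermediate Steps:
Y = 71534
82124/Y = 82124/71534 = 82124*(1/71534) = 41062/35767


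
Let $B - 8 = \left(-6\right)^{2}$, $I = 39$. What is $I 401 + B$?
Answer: $15683$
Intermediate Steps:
$B = 44$ ($B = 8 + \left(-6\right)^{2} = 8 + 36 = 44$)
$I 401 + B = 39 \cdot 401 + 44 = 15639 + 44 = 15683$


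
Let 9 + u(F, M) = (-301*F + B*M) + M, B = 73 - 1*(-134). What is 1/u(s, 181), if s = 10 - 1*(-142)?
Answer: -1/8113 ≈ -0.00012326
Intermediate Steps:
B = 207 (B = 73 + 134 = 207)
s = 152 (s = 10 + 142 = 152)
u(F, M) = -9 - 301*F + 208*M (u(F, M) = -9 + ((-301*F + 207*M) + M) = -9 + (-301*F + 208*M) = -9 - 301*F + 208*M)
1/u(s, 181) = 1/(-9 - 301*152 + 208*181) = 1/(-9 - 45752 + 37648) = 1/(-8113) = -1/8113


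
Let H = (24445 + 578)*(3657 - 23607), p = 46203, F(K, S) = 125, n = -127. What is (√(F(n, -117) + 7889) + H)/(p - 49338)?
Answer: 1751610/11 - √8014/3135 ≈ 1.5924e+5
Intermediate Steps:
H = -499208850 (H = 25023*(-19950) = -499208850)
(√(F(n, -117) + 7889) + H)/(p - 49338) = (√(125 + 7889) - 499208850)/(46203 - 49338) = (√8014 - 499208850)/(-3135) = (-499208850 + √8014)*(-1/3135) = 1751610/11 - √8014/3135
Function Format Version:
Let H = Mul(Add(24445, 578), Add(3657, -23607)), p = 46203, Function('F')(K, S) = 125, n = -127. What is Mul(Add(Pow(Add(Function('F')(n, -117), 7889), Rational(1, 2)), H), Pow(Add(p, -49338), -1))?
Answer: Add(Rational(1751610, 11), Mul(Rational(-1, 3135), Pow(8014, Rational(1, 2)))) ≈ 1.5924e+5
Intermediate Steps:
H = -499208850 (H = Mul(25023, -19950) = -499208850)
Mul(Add(Pow(Add(Function('F')(n, -117), 7889), Rational(1, 2)), H), Pow(Add(p, -49338), -1)) = Mul(Add(Pow(Add(125, 7889), Rational(1, 2)), -499208850), Pow(Add(46203, -49338), -1)) = Mul(Add(Pow(8014, Rational(1, 2)), -499208850), Pow(-3135, -1)) = Mul(Add(-499208850, Pow(8014, Rational(1, 2))), Rational(-1, 3135)) = Add(Rational(1751610, 11), Mul(Rational(-1, 3135), Pow(8014, Rational(1, 2))))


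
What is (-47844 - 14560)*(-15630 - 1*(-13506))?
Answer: 132546096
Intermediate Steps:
(-47844 - 14560)*(-15630 - 1*(-13506)) = -62404*(-15630 + 13506) = -62404*(-2124) = 132546096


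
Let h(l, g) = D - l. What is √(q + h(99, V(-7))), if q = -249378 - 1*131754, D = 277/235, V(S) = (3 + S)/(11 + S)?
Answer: 4*I*√1315838555/235 ≈ 617.44*I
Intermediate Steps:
V(S) = (3 + S)/(11 + S)
D = 277/235 (D = 277*(1/235) = 277/235 ≈ 1.1787)
q = -381132 (q = -249378 - 131754 = -381132)
h(l, g) = 277/235 - l
√(q + h(99, V(-7))) = √(-381132 + (277/235 - 1*99)) = √(-381132 + (277/235 - 99)) = √(-381132 - 22988/235) = √(-89589008/235) = 4*I*√1315838555/235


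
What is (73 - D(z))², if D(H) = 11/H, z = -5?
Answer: 141376/25 ≈ 5655.0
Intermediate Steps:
(73 - D(z))² = (73 - 11/(-5))² = (73 - 11*(-1)/5)² = (73 - 1*(-11/5))² = (73 + 11/5)² = (376/5)² = 141376/25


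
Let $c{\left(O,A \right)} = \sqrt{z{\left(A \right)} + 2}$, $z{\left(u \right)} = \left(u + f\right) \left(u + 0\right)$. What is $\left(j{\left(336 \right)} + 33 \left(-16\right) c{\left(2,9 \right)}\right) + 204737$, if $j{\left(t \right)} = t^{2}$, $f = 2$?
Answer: $317633 - 528 \sqrt{101} \approx 3.1233 \cdot 10^{5}$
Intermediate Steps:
$z{\left(u \right)} = u \left(2 + u\right)$ ($z{\left(u \right)} = \left(u + 2\right) \left(u + 0\right) = \left(2 + u\right) u = u \left(2 + u\right)$)
$c{\left(O,A \right)} = \sqrt{2 + A \left(2 + A\right)}$ ($c{\left(O,A \right)} = \sqrt{A \left(2 + A\right) + 2} = \sqrt{2 + A \left(2 + A\right)}$)
$\left(j{\left(336 \right)} + 33 \left(-16\right) c{\left(2,9 \right)}\right) + 204737 = \left(336^{2} + 33 \left(-16\right) \sqrt{2 + 9 \left(2 + 9\right)}\right) + 204737 = \left(112896 - 528 \sqrt{2 + 9 \cdot 11}\right) + 204737 = \left(112896 - 528 \sqrt{2 + 99}\right) + 204737 = \left(112896 - 528 \sqrt{101}\right) + 204737 = 317633 - 528 \sqrt{101}$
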